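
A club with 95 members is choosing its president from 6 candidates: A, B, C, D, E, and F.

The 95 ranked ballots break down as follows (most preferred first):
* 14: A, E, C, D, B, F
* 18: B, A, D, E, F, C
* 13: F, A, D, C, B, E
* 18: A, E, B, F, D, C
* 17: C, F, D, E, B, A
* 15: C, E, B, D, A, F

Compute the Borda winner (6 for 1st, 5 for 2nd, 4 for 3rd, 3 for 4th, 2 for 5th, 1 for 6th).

A: 14×6 + 18×5 + 13×5 + 18×6 + 17×1 + 15×2 = 394
B: 14×2 + 18×6 + 13×2 + 18×4 + 17×2 + 15×4 = 328
C: 14×4 + 18×1 + 13×3 + 18×1 + 17×6 + 15×6 = 323
D: 14×3 + 18×4 + 13×4 + 18×2 + 17×4 + 15×3 = 315
E: 14×5 + 18×3 + 13×1 + 18×5 + 17×3 + 15×5 = 353
F: 14×1 + 18×2 + 13×6 + 18×3 + 17×5 + 15×1 = 282

A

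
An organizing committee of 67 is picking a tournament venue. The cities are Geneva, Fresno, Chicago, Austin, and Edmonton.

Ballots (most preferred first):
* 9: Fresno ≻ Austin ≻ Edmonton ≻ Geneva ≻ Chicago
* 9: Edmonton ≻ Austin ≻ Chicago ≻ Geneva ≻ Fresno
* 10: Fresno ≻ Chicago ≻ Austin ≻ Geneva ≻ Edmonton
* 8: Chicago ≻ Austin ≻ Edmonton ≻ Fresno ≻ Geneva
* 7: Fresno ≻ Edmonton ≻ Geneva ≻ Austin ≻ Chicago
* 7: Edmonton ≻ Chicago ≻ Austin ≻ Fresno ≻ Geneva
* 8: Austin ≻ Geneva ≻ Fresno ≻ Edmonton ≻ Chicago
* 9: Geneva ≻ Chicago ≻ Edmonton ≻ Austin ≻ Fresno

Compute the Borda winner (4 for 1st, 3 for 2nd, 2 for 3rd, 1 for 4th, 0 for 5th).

Austin

Geneva: 9×1 + 9×1 + 10×1 + 8×0 + 7×2 + 7×0 + 8×3 + 9×4 = 102
Fresno: 9×4 + 9×0 + 10×4 + 8×1 + 7×4 + 7×1 + 8×2 + 9×0 = 135
Chicago: 9×0 + 9×2 + 10×3 + 8×4 + 7×0 + 7×3 + 8×0 + 9×3 = 128
Austin: 9×3 + 9×3 + 10×2 + 8×3 + 7×1 + 7×2 + 8×4 + 9×1 = 160
Edmonton: 9×2 + 9×4 + 10×0 + 8×2 + 7×3 + 7×4 + 8×1 + 9×2 = 145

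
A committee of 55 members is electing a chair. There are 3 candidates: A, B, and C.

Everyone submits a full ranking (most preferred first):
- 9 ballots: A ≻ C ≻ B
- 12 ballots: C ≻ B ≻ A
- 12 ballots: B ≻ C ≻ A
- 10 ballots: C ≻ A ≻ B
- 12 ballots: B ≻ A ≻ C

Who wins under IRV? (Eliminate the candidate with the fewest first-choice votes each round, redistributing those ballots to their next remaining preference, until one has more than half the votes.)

C

Round 1: A 9, B 24, C 22. A eliminated.
Round 2: B 24, C 31. C has a majority (≥28).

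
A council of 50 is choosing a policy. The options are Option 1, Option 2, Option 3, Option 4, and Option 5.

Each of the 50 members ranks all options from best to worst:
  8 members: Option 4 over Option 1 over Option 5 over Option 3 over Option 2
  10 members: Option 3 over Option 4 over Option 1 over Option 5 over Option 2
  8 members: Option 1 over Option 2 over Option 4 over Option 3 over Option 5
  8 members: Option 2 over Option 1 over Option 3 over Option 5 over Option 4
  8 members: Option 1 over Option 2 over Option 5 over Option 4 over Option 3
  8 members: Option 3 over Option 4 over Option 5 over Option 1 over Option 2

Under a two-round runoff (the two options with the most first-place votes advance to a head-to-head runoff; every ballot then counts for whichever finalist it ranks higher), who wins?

Round 1 first-place votes: Option 1 16, Option 2 8, Option 3 18, Option 4 8, Option 5 0. Option 3 and Option 1 advance.
Runoff: Option 3 is ranked above Option 1 on 18 ballots, Option 1 above Option 3 on 32.

Option 1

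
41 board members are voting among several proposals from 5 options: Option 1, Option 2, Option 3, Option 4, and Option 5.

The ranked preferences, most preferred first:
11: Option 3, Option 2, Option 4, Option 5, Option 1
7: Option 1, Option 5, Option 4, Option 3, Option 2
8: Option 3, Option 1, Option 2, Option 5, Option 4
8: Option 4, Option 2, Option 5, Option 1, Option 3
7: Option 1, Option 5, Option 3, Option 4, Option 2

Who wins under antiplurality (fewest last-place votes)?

Last-place votes: Option 1 11, Option 2 14, Option 3 8, Option 4 8, Option 5 0.

Option 5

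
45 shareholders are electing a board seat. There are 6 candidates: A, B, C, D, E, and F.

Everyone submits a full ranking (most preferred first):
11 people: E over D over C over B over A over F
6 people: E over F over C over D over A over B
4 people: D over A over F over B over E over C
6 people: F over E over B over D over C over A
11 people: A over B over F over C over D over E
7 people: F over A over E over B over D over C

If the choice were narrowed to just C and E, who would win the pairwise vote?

C is ranked above E on 11 ballots; E above C on 34.

E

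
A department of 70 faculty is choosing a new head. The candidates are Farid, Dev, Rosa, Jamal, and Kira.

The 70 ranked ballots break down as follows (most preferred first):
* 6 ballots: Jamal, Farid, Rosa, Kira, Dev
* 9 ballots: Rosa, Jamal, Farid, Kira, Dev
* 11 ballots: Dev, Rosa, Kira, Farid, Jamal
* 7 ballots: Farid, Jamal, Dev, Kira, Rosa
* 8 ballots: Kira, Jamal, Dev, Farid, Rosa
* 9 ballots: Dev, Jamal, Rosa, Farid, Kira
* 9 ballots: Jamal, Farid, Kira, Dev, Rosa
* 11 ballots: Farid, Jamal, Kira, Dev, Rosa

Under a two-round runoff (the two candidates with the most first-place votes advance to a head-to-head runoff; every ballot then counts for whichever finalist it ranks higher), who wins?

Farid

Round 1 first-place votes: Farid 18, Dev 20, Rosa 9, Jamal 15, Kira 8. Dev and Farid advance.
Runoff: Dev is ranked above Farid on 28 ballots, Farid above Dev on 42.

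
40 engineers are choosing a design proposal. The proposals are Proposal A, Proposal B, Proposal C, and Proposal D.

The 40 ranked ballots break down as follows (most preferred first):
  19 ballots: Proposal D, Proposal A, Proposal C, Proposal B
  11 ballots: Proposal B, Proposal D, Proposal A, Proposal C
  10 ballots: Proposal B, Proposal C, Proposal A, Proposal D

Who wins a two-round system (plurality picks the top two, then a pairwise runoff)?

Proposal B

Round 1 first-place votes: Proposal A 0, Proposal B 21, Proposal C 0, Proposal D 19. Proposal B and Proposal D advance.
Runoff: Proposal B is ranked above Proposal D on 21 ballots, Proposal D above Proposal B on 19.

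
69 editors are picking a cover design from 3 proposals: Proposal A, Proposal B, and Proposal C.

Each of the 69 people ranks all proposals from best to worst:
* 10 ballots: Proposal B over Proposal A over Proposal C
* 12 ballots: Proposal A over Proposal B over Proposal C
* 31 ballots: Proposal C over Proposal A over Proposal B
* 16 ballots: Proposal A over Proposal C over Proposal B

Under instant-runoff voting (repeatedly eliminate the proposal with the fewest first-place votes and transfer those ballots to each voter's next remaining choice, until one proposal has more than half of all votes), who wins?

Round 1: Proposal A 28, Proposal B 10, Proposal C 31. Proposal B eliminated.
Round 2: Proposal A 38, Proposal C 31. Proposal A has a majority (≥35).

Proposal A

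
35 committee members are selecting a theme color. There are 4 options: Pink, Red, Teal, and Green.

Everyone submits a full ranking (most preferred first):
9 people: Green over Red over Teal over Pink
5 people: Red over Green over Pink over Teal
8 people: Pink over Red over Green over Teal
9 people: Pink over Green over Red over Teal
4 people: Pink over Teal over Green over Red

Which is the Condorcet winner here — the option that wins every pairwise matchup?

Pink vs Red: 21–14
Pink vs Teal: 26–9
Pink vs Green: 21–14
Pink beats every other option.

Pink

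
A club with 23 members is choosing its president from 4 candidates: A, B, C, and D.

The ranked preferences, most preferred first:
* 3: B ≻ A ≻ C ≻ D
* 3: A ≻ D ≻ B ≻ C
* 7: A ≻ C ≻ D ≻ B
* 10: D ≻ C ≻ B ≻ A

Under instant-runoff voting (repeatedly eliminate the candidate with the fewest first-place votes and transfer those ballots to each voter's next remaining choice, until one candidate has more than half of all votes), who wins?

A

Round 1: A 10, B 3, C 0, D 10. C eliminated.
Round 2: A 10, B 3, D 10. B eliminated.
Round 3: A 13, D 10. A has a majority (≥12).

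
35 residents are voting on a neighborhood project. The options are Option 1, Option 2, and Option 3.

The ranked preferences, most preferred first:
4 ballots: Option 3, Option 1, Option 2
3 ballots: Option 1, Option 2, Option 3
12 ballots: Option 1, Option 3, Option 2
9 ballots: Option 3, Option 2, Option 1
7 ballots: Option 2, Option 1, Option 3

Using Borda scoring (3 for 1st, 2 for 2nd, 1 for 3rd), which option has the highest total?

Option 1

Option 1: 4×2 + 3×3 + 12×3 + 9×1 + 7×2 = 76
Option 2: 4×1 + 3×2 + 12×1 + 9×2 + 7×3 = 61
Option 3: 4×3 + 3×1 + 12×2 + 9×3 + 7×1 = 73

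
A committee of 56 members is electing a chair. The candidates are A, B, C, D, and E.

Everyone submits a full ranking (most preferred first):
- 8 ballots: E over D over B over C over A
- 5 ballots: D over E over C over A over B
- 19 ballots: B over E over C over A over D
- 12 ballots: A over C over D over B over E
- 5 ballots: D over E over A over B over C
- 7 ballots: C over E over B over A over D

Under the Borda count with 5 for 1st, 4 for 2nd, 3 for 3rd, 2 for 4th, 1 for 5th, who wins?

A: 8×1 + 5×2 + 19×2 + 12×5 + 5×3 + 7×2 = 145
B: 8×3 + 5×1 + 19×5 + 12×2 + 5×2 + 7×3 = 179
C: 8×2 + 5×3 + 19×3 + 12×4 + 5×1 + 7×5 = 176
D: 8×4 + 5×5 + 19×1 + 12×3 + 5×5 + 7×1 = 144
E: 8×5 + 5×4 + 19×4 + 12×1 + 5×4 + 7×4 = 196

E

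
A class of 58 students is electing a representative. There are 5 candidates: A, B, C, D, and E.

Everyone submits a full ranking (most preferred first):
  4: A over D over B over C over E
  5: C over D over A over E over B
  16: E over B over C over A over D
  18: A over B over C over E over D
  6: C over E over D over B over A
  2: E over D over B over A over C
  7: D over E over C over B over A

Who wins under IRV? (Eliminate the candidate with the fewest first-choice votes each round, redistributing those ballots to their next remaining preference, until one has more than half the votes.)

E

Round 1: A 22, B 0, C 11, D 7, E 18. B eliminated.
Round 2: A 22, C 11, D 7, E 18. D eliminated.
Round 3: A 22, C 11, E 25. C eliminated.
Round 4: A 27, E 31. E has a majority (≥30).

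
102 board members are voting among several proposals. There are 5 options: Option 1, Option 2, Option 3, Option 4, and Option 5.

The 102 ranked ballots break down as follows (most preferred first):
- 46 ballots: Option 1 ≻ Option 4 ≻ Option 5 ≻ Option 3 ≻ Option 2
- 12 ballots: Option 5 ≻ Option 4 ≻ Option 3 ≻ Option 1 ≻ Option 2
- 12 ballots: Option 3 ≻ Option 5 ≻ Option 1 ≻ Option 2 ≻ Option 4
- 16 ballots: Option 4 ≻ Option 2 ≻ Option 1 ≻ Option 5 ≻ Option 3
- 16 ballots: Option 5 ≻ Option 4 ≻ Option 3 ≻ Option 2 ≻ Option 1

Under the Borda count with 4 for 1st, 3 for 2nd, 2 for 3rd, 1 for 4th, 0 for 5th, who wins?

Option 1: 46×4 + 12×1 + 12×2 + 16×2 + 16×0 = 252
Option 2: 46×0 + 12×0 + 12×1 + 16×3 + 16×1 = 76
Option 3: 46×1 + 12×2 + 12×4 + 16×0 + 16×2 = 150
Option 4: 46×3 + 12×3 + 12×0 + 16×4 + 16×3 = 286
Option 5: 46×2 + 12×4 + 12×3 + 16×1 + 16×4 = 256

Option 4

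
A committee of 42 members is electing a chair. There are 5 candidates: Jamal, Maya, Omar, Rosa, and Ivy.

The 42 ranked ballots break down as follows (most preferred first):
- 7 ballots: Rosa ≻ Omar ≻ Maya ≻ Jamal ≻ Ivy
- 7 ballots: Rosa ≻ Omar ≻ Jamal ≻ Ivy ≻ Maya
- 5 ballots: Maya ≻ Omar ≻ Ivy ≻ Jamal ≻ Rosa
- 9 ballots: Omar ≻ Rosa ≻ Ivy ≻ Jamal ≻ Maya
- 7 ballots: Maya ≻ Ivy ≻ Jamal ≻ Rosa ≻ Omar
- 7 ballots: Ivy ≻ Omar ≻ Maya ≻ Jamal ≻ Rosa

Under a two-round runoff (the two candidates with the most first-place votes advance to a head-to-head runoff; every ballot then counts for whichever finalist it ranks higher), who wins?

Rosa

Round 1 first-place votes: Jamal 0, Maya 12, Omar 9, Rosa 14, Ivy 7. Rosa and Maya advance.
Runoff: Rosa is ranked above Maya on 23 ballots, Maya above Rosa on 19.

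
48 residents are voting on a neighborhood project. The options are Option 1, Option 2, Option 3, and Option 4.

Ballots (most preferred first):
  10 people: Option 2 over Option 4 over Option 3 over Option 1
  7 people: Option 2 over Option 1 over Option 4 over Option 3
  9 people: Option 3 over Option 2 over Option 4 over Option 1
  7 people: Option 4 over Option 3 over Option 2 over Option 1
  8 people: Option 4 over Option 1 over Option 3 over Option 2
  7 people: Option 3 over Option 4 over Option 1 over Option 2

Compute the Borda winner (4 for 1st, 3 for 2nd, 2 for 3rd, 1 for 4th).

Option 1: 10×1 + 7×3 + 9×1 + 7×1 + 8×3 + 7×2 = 85
Option 2: 10×4 + 7×4 + 9×3 + 7×2 + 8×1 + 7×1 = 124
Option 3: 10×2 + 7×1 + 9×4 + 7×3 + 8×2 + 7×4 = 128
Option 4: 10×3 + 7×2 + 9×2 + 7×4 + 8×4 + 7×3 = 143

Option 4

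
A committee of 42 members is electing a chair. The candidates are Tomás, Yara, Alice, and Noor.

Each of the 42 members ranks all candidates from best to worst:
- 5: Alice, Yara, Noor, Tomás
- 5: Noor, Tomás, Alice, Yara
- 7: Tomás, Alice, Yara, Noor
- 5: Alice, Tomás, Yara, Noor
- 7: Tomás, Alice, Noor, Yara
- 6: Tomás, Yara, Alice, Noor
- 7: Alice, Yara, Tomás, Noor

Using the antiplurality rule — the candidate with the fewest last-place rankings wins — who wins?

Alice

Last-place votes: Tomás 5, Yara 12, Alice 0, Noor 25.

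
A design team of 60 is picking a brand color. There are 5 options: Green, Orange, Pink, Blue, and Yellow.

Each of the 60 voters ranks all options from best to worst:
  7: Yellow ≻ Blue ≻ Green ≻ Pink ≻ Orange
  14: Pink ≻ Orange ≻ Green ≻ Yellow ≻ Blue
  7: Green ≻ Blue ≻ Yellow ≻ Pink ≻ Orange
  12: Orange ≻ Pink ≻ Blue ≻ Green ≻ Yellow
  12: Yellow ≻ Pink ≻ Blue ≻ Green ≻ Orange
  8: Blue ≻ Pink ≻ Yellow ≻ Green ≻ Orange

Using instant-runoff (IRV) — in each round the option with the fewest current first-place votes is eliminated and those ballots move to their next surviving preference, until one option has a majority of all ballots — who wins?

Round 1: Green 7, Orange 12, Pink 14, Blue 8, Yellow 19. Green eliminated.
Round 2: Orange 12, Pink 14, Blue 15, Yellow 19. Orange eliminated.
Round 3: Pink 26, Blue 15, Yellow 19. Blue eliminated.
Round 4: Pink 34, Yellow 26. Pink has a majority (≥31).

Pink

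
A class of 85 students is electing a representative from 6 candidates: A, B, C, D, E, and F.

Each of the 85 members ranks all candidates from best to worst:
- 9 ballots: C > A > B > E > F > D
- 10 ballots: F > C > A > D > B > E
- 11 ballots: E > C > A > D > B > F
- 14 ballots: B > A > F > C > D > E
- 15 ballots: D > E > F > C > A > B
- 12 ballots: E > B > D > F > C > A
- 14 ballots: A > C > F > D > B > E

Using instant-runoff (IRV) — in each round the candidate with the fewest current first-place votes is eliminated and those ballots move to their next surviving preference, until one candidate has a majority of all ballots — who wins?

A

Round 1: A 14, B 14, C 9, D 15, E 23, F 10. C eliminated.
Round 2: A 23, B 14, D 15, E 23, F 10. F eliminated.
Round 3: A 33, B 14, D 15, E 23. B eliminated.
Round 4: A 47, D 15, E 23. A has a majority (≥43).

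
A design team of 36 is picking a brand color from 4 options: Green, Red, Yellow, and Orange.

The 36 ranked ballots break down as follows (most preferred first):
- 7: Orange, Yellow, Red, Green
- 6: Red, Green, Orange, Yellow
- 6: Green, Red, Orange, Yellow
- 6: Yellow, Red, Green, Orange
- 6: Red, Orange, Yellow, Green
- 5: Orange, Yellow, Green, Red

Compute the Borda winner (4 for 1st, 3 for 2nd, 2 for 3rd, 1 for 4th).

Red

Green: 7×1 + 6×3 + 6×4 + 6×2 + 6×1 + 5×2 = 77
Red: 7×2 + 6×4 + 6×3 + 6×3 + 6×4 + 5×1 = 103
Yellow: 7×3 + 6×1 + 6×1 + 6×4 + 6×2 + 5×3 = 84
Orange: 7×4 + 6×2 + 6×2 + 6×1 + 6×3 + 5×4 = 96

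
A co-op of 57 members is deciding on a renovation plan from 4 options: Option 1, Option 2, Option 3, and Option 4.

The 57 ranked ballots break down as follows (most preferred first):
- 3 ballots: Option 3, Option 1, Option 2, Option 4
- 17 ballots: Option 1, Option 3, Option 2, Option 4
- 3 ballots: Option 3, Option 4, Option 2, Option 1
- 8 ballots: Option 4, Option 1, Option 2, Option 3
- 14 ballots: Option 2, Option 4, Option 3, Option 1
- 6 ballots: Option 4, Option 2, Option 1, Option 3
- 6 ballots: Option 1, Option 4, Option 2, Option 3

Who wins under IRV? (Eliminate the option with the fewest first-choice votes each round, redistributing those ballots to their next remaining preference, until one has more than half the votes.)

Option 4

Round 1: Option 1 23, Option 2 14, Option 3 6, Option 4 14. Option 3 eliminated.
Round 2: Option 1 26, Option 2 14, Option 4 17. Option 2 eliminated.
Round 3: Option 1 26, Option 4 31. Option 4 has a majority (≥29).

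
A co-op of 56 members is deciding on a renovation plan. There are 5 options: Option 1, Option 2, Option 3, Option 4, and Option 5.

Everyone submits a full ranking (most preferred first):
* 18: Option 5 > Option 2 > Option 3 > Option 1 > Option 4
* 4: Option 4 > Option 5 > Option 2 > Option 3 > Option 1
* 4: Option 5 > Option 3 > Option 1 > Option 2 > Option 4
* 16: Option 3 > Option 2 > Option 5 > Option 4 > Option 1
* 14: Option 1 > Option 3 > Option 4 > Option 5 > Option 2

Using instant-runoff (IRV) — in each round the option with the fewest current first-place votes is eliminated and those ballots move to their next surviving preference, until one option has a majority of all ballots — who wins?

Round 1: Option 1 14, Option 2 0, Option 3 16, Option 4 4, Option 5 22. Option 2 eliminated.
Round 2: Option 1 14, Option 3 16, Option 4 4, Option 5 22. Option 4 eliminated.
Round 3: Option 1 14, Option 3 16, Option 5 26. Option 1 eliminated.
Round 4: Option 3 30, Option 5 26. Option 3 has a majority (≥29).

Option 3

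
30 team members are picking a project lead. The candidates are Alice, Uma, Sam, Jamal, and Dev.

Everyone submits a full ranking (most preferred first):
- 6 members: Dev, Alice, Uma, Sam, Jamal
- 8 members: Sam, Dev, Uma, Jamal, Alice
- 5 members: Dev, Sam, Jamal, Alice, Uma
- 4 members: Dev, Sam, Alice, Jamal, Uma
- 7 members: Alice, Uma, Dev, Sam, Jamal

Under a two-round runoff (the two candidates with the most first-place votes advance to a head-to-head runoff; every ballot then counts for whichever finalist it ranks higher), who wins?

Round 1 first-place votes: Alice 7, Uma 0, Sam 8, Jamal 0, Dev 15. Dev and Sam advance.
Runoff: Dev is ranked above Sam on 22 ballots, Sam above Dev on 8.

Dev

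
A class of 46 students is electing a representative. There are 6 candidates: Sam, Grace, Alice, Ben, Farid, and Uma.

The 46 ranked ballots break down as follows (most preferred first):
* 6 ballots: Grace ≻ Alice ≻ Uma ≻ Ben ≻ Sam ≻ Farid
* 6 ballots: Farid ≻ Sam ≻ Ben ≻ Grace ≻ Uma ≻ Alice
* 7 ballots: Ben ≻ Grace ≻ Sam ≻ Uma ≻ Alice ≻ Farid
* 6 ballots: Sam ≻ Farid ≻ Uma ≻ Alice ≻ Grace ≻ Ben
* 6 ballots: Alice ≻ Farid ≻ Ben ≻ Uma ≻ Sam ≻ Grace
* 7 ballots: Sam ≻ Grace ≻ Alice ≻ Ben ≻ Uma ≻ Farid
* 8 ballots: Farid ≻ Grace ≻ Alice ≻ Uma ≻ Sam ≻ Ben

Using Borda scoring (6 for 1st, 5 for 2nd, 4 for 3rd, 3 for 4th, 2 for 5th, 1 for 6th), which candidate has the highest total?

Sam: 6×2 + 6×5 + 7×4 + 6×6 + 6×2 + 7×6 + 8×2 = 176
Grace: 6×6 + 6×3 + 7×5 + 6×2 + 6×1 + 7×5 + 8×5 = 182
Alice: 6×5 + 6×1 + 7×2 + 6×3 + 6×6 + 7×4 + 8×4 = 164
Ben: 6×3 + 6×4 + 7×6 + 6×1 + 6×4 + 7×3 + 8×1 = 143
Farid: 6×1 + 6×6 + 7×1 + 6×5 + 6×5 + 7×1 + 8×6 = 164
Uma: 6×4 + 6×2 + 7×3 + 6×4 + 6×3 + 7×2 + 8×3 = 137

Grace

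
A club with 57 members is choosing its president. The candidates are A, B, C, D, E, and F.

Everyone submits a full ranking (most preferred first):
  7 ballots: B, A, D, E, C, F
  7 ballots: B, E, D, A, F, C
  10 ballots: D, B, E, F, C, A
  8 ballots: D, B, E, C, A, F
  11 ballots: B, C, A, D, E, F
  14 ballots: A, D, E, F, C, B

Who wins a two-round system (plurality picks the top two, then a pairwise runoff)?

Round 1 first-place votes: A 14, B 25, C 0, D 18, E 0, F 0. B and D advance.
Runoff: B is ranked above D on 25 ballots, D above B on 32.

D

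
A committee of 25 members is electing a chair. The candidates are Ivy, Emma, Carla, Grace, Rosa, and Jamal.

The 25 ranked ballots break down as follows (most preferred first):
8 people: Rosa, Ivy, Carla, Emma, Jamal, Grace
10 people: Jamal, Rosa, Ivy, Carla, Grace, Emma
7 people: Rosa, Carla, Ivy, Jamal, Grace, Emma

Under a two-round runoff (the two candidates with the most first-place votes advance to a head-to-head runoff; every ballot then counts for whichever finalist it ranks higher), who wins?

Rosa

Round 1 first-place votes: Ivy 0, Emma 0, Carla 0, Grace 0, Rosa 15, Jamal 10. Rosa and Jamal advance.
Runoff: Rosa is ranked above Jamal on 15 ballots, Jamal above Rosa on 10.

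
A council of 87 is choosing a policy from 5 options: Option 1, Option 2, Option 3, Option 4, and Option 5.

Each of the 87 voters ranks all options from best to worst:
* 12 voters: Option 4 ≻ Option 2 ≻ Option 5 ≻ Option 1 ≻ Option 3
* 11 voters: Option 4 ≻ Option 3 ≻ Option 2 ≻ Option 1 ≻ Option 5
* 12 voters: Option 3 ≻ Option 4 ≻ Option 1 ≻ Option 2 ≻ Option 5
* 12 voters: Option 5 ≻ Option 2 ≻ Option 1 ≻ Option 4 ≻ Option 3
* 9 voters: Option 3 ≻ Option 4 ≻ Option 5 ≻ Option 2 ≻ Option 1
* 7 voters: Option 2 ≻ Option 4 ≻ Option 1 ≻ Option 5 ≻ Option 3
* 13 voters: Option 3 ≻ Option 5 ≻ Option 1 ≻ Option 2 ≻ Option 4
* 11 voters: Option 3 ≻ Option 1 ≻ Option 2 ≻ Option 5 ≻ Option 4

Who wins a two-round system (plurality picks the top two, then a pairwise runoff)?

Option 3

Round 1 first-place votes: Option 1 0, Option 2 7, Option 3 45, Option 4 23, Option 5 12. Option 3 and Option 4 advance.
Runoff: Option 3 is ranked above Option 4 on 45 ballots, Option 4 above Option 3 on 42.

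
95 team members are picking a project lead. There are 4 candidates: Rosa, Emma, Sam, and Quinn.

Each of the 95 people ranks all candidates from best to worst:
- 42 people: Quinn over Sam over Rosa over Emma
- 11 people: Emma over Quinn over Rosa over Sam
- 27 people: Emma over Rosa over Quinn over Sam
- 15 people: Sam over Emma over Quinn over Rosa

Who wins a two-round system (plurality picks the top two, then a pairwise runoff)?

Emma

Round 1 first-place votes: Rosa 0, Emma 38, Sam 15, Quinn 42. Quinn and Emma advance.
Runoff: Quinn is ranked above Emma on 42 ballots, Emma above Quinn on 53.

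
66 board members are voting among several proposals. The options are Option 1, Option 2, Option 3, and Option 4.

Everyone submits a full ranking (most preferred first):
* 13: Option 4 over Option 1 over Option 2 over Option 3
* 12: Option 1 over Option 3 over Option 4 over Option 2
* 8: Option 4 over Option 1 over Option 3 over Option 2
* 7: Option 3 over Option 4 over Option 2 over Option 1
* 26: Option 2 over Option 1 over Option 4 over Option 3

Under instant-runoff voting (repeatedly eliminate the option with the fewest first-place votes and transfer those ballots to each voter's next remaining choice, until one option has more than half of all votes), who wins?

Round 1: Option 1 12, Option 2 26, Option 3 7, Option 4 21. Option 3 eliminated.
Round 2: Option 1 12, Option 2 26, Option 4 28. Option 1 eliminated.
Round 3: Option 2 26, Option 4 40. Option 4 has a majority (≥34).

Option 4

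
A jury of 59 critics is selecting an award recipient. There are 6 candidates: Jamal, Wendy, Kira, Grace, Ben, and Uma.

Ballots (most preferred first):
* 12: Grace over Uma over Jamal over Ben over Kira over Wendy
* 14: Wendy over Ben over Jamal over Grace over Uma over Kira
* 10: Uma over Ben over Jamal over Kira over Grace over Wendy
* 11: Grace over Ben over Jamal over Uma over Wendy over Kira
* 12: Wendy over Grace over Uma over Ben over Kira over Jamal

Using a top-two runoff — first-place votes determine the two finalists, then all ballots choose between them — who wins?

Round 1 first-place votes: Jamal 0, Wendy 26, Kira 0, Grace 23, Ben 0, Uma 10. Wendy and Grace advance.
Runoff: Wendy is ranked above Grace on 26 ballots, Grace above Wendy on 33.

Grace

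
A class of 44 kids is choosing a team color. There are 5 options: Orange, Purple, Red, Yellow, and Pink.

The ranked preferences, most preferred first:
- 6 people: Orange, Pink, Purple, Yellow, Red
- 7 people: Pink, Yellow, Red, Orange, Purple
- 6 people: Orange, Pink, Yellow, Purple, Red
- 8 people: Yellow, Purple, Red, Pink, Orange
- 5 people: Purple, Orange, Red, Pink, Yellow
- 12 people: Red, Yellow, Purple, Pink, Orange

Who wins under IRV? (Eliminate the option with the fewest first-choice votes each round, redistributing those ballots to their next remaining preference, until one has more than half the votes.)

Round 1: Orange 12, Purple 5, Red 12, Yellow 8, Pink 7. Purple eliminated.
Round 2: Orange 17, Red 12, Yellow 8, Pink 7. Pink eliminated.
Round 3: Orange 17, Red 12, Yellow 15. Red eliminated.
Round 4: Orange 17, Yellow 27. Yellow has a majority (≥23).

Yellow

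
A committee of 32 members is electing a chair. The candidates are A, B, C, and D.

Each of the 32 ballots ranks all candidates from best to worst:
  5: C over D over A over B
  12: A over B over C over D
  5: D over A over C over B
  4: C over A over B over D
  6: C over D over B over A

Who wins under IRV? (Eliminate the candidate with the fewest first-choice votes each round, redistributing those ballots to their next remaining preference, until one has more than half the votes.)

Round 1: A 12, B 0, C 15, D 5. B eliminated.
Round 2: A 12, C 15, D 5. D eliminated.
Round 3: A 17, C 15. A has a majority (≥17).

A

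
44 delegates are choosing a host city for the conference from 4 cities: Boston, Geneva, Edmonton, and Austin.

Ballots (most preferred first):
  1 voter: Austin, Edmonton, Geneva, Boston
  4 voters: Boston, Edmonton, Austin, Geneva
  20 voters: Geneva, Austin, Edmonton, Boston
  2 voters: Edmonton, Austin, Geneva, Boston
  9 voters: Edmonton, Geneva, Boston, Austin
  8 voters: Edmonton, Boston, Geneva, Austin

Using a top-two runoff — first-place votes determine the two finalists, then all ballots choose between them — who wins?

Round 1 first-place votes: Boston 4, Geneva 20, Edmonton 19, Austin 1. Geneva and Edmonton advance.
Runoff: Geneva is ranked above Edmonton on 20 ballots, Edmonton above Geneva on 24.

Edmonton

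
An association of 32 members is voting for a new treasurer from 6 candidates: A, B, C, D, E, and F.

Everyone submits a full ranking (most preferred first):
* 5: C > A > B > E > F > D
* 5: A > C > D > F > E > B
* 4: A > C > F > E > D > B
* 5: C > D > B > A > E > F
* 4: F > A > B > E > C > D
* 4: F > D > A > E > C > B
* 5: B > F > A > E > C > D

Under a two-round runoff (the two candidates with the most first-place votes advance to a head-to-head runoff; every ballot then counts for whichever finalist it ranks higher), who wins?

Round 1 first-place votes: A 9, B 5, C 10, D 0, E 0, F 8. C and A advance.
Runoff: C is ranked above A on 10 ballots, A above C on 22.

A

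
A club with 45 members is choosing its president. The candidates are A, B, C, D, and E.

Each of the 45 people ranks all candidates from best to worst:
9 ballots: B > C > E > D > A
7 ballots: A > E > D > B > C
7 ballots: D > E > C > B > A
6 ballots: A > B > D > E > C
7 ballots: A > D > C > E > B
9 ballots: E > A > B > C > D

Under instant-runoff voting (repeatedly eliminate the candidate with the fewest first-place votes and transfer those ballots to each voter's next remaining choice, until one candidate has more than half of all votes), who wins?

E

Round 1: A 20, B 9, C 0, D 7, E 9. C eliminated.
Round 2: A 20, B 9, D 7, E 9. D eliminated.
Round 3: A 20, B 9, E 16. B eliminated.
Round 4: A 20, E 25. E has a majority (≥23).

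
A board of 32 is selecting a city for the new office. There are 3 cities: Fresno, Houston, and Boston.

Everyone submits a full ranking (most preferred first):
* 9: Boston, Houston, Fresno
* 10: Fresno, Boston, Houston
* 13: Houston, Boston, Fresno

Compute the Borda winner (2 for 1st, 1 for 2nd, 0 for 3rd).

Boston

Fresno: 9×0 + 10×2 + 13×0 = 20
Houston: 9×1 + 10×0 + 13×2 = 35
Boston: 9×2 + 10×1 + 13×1 = 41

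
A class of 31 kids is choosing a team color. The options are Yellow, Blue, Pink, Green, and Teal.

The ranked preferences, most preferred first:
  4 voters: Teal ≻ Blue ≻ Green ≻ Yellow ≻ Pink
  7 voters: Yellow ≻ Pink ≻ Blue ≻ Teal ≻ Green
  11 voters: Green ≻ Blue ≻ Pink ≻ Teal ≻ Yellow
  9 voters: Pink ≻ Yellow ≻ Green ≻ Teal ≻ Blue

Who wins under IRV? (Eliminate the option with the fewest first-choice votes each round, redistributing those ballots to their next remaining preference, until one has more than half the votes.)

Pink

Round 1: Yellow 7, Blue 0, Pink 9, Green 11, Teal 4. Blue eliminated.
Round 2: Yellow 7, Pink 9, Green 11, Teal 4. Teal eliminated.
Round 3: Yellow 7, Pink 9, Green 15. Yellow eliminated.
Round 4: Pink 16, Green 15. Pink has a majority (≥16).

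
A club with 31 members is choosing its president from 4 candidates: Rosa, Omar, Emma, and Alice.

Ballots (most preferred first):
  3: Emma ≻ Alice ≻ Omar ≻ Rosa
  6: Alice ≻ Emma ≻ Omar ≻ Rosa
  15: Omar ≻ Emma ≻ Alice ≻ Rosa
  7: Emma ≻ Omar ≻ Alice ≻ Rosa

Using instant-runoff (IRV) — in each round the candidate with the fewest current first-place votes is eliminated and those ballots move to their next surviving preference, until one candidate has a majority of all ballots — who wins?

Round 1: Rosa 0, Omar 15, Emma 10, Alice 6. Rosa eliminated.
Round 2: Omar 15, Emma 10, Alice 6. Alice eliminated.
Round 3: Omar 15, Emma 16. Emma has a majority (≥16).

Emma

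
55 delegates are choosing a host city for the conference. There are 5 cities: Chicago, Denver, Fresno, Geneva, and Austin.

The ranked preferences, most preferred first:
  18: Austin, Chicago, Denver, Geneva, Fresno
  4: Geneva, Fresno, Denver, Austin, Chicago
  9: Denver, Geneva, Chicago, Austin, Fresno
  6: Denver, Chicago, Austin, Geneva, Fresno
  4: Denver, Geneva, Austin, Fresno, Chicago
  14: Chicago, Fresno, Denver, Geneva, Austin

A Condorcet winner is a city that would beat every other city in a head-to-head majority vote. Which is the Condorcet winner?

Chicago vs Denver: 32–23
Chicago vs Fresno: 47–8
Chicago vs Geneva: 38–17
Chicago vs Austin: 29–26
Chicago beats every other city.

Chicago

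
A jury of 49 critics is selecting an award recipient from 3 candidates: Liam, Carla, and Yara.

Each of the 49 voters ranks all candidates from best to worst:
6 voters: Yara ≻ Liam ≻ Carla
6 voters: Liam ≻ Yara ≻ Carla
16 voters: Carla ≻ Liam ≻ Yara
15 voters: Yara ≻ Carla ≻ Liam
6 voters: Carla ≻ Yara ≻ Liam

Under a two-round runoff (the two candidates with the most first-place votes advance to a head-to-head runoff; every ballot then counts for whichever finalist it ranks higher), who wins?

Round 1 first-place votes: Liam 6, Carla 22, Yara 21. Carla and Yara advance.
Runoff: Carla is ranked above Yara on 22 ballots, Yara above Carla on 27.

Yara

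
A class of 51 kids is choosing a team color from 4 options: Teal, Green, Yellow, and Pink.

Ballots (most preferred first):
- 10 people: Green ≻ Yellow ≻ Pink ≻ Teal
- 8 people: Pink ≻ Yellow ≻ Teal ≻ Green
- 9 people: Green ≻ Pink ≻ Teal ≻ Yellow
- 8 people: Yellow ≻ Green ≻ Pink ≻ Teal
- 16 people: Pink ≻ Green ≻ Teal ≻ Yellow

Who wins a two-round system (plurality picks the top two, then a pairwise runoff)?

Round 1 first-place votes: Teal 0, Green 19, Yellow 8, Pink 24. Pink and Green advance.
Runoff: Pink is ranked above Green on 24 ballots, Green above Pink on 27.

Green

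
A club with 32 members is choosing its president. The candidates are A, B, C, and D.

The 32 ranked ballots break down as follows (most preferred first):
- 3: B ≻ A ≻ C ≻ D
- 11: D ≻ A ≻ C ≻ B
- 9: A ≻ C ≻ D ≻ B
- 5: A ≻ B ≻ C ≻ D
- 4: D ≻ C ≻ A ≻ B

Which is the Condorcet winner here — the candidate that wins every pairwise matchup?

A

A vs B: 29–3
A vs C: 28–4
A vs D: 17–15
A beats every other candidate.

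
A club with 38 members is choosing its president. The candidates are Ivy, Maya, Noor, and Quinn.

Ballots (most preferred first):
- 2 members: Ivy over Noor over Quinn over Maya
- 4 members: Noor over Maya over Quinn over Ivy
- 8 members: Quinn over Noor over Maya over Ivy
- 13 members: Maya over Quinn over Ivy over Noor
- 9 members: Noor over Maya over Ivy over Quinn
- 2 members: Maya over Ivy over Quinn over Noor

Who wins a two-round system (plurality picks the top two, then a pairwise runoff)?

Round 1 first-place votes: Ivy 2, Maya 15, Noor 13, Quinn 8. Maya and Noor advance.
Runoff: Maya is ranked above Noor on 15 ballots, Noor above Maya on 23.

Noor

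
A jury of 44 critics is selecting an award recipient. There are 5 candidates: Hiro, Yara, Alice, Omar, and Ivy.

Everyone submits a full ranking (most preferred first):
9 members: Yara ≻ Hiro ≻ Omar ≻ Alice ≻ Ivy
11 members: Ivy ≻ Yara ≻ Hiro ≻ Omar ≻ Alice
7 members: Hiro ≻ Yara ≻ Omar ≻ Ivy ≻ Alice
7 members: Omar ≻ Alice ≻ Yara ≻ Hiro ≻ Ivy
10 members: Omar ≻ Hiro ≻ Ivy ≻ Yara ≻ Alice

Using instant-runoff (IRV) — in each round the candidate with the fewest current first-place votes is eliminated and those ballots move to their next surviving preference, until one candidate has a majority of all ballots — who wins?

Yara

Round 1: Hiro 7, Yara 9, Alice 0, Omar 17, Ivy 11. Alice eliminated.
Round 2: Hiro 7, Yara 9, Omar 17, Ivy 11. Hiro eliminated.
Round 3: Yara 16, Omar 17, Ivy 11. Ivy eliminated.
Round 4: Yara 27, Omar 17. Yara has a majority (≥23).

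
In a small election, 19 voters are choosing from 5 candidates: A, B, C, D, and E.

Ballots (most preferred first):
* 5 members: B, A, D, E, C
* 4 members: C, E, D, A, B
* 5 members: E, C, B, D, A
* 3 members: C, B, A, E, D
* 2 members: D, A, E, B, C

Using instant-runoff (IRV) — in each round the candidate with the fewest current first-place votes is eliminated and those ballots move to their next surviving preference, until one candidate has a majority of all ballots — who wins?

E

Round 1: A 0, B 5, C 7, D 2, E 5. A eliminated.
Round 2: B 5, C 7, D 2, E 5. D eliminated.
Round 3: B 5, C 7, E 7. B eliminated.
Round 4: C 7, E 12. E has a majority (≥10).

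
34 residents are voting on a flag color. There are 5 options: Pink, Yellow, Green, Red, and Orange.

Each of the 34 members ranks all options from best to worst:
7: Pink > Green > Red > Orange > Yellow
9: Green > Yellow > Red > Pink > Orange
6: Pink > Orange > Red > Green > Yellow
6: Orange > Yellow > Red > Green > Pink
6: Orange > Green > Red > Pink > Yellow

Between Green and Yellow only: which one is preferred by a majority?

Green is ranked above Yellow on 28 ballots; Yellow above Green on 6.

Green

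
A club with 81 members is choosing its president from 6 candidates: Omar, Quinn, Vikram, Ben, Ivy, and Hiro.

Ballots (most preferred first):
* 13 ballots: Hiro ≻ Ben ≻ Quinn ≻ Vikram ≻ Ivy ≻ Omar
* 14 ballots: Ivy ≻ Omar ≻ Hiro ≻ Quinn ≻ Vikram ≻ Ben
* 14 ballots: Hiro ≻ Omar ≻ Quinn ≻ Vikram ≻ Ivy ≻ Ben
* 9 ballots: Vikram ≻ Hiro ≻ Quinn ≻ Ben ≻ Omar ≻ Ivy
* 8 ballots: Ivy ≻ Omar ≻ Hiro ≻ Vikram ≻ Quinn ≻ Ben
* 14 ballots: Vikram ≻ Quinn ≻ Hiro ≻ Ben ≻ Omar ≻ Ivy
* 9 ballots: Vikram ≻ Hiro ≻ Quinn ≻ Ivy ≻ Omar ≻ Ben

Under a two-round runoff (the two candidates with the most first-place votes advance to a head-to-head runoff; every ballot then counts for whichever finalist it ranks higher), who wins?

Hiro

Round 1 first-place votes: Omar 0, Quinn 0, Vikram 32, Ben 0, Ivy 22, Hiro 27. Vikram and Hiro advance.
Runoff: Vikram is ranked above Hiro on 32 ballots, Hiro above Vikram on 49.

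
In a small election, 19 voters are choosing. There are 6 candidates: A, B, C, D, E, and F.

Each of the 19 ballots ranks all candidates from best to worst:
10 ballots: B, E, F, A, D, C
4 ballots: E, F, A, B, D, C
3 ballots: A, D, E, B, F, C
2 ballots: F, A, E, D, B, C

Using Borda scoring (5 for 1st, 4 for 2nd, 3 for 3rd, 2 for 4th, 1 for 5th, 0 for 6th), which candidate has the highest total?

A: 10×2 + 4×3 + 3×5 + 2×4 = 55
B: 10×5 + 4×2 + 3×2 + 2×1 = 66
C: 10×0 + 4×0 + 3×0 + 2×0 = 0
D: 10×1 + 4×1 + 3×4 + 2×2 = 30
E: 10×4 + 4×5 + 3×3 + 2×3 = 75
F: 10×3 + 4×4 + 3×1 + 2×5 = 59

E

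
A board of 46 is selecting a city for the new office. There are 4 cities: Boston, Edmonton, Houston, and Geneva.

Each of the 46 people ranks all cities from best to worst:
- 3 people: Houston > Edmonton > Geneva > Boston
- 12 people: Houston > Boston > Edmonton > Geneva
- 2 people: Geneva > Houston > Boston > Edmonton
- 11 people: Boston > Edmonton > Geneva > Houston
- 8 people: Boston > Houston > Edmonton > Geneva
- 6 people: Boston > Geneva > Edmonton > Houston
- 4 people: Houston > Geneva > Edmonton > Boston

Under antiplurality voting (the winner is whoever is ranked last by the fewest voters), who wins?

Last-place votes: Boston 7, Edmonton 2, Houston 17, Geneva 20.

Edmonton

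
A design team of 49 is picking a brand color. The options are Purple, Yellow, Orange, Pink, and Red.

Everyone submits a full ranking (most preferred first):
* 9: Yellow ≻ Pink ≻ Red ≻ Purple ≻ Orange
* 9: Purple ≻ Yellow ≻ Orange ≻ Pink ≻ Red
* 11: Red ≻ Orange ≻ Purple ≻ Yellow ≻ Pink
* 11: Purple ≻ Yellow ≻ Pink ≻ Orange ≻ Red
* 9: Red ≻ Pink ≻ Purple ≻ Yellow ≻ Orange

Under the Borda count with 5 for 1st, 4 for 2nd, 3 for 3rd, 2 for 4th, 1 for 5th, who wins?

Purple: 9×2 + 9×5 + 11×3 + 11×5 + 9×3 = 178
Yellow: 9×5 + 9×4 + 11×2 + 11×4 + 9×2 = 165
Orange: 9×1 + 9×3 + 11×4 + 11×2 + 9×1 = 111
Pink: 9×4 + 9×2 + 11×1 + 11×3 + 9×4 = 134
Red: 9×3 + 9×1 + 11×5 + 11×1 + 9×5 = 147

Purple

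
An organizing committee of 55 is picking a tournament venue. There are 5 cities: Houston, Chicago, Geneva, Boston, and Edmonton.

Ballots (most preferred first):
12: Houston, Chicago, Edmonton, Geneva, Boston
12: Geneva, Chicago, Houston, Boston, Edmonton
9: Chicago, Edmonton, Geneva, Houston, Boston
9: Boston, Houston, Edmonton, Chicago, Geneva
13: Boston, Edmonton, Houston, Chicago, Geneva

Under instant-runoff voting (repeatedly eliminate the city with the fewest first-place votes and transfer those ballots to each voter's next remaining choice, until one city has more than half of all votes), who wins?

Geneva

Round 1: Houston 12, Chicago 9, Geneva 12, Boston 22, Edmonton 0. Edmonton eliminated.
Round 2: Houston 12, Chicago 9, Geneva 12, Boston 22. Chicago eliminated.
Round 3: Houston 12, Geneva 21, Boston 22. Houston eliminated.
Round 4: Geneva 33, Boston 22. Geneva has a majority (≥28).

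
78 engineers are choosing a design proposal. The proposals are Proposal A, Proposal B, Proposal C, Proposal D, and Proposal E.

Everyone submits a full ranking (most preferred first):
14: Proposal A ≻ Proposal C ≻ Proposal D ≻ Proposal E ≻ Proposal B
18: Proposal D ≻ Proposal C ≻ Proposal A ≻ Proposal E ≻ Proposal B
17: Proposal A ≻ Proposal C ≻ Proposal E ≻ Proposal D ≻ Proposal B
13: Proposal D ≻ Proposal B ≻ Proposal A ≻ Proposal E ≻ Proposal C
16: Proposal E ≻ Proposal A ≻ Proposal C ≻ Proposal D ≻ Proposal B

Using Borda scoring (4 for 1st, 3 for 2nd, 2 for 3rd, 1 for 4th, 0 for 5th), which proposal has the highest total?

Proposal A: 14×4 + 18×2 + 17×4 + 13×2 + 16×3 = 234
Proposal B: 14×0 + 18×0 + 17×0 + 13×3 + 16×0 = 39
Proposal C: 14×3 + 18×3 + 17×3 + 13×0 + 16×2 = 179
Proposal D: 14×2 + 18×4 + 17×1 + 13×4 + 16×1 = 185
Proposal E: 14×1 + 18×1 + 17×2 + 13×1 + 16×4 = 143

Proposal A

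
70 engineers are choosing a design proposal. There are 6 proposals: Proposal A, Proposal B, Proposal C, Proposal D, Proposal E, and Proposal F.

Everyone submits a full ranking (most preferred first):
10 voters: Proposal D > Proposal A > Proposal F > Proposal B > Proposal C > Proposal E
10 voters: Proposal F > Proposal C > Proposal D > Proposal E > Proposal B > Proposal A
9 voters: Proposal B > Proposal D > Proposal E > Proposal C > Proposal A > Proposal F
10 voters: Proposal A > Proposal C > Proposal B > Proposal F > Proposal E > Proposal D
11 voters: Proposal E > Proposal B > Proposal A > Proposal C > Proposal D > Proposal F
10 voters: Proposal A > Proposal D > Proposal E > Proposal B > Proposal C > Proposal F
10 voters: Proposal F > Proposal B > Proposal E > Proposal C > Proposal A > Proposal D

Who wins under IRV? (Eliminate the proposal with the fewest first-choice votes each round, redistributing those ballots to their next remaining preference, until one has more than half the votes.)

Proposal A

Round 1: Proposal A 20, Proposal B 9, Proposal C 0, Proposal D 10, Proposal E 11, Proposal F 20. Proposal C eliminated.
Round 2: Proposal A 20, Proposal B 9, Proposal D 10, Proposal E 11, Proposal F 20. Proposal B eliminated.
Round 3: Proposal A 20, Proposal D 19, Proposal E 11, Proposal F 20. Proposal E eliminated.
Round 4: Proposal A 31, Proposal D 19, Proposal F 20. Proposal D eliminated.
Round 5: Proposal A 50, Proposal F 20. Proposal A has a majority (≥36).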